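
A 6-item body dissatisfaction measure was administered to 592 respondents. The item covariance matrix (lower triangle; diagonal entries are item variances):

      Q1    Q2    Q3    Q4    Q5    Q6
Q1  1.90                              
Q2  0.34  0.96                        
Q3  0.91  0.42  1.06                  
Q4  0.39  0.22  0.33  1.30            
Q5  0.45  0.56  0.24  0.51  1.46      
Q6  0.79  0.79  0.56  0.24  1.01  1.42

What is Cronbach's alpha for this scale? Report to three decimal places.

α = 0.788

Σσ²ᵢ = 1.90 + 0.96 + 1.06 + 1.30 + 1.46 + 1.42 = 8.10
Sum of off-diagonal covariances = 7.76
σ²_total = 8.10 + 2 × 7.76 = 23.62
α = (k/(k−1))·(1 − Σσ²ᵢ/σ²_total) = (6/5)·(1 − 8.10/23.62) = 0.788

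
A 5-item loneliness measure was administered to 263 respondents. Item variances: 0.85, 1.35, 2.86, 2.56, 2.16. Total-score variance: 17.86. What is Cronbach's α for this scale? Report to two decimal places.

ΣVar(i) = 0.85 + 1.35 + 2.86 + 2.56 + 2.16 = 9.78
α = (k/(k−1))·(1 − ΣVar(i)/Var(T)) = (5/4)·(1 − 9.78/17.86) = 0.57

Cronbach's α = 0.57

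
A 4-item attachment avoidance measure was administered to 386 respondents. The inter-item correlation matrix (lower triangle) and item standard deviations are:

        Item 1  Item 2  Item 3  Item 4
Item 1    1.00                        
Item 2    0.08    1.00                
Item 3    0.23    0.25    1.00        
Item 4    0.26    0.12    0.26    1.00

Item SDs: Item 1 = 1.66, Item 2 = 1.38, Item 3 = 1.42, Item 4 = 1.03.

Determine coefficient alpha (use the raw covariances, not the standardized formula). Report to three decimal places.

α = 0.485

Σσ²ᵢ = 1.66² + 1.38² + 1.42² + 1.03² = 7.7373
Covariances σ_ij = r_ij · s_i · s_j:
  σ(Item 1,Item 2) = 0.08 × 1.66 × 1.38 = 0.1833
  σ(Item 1,Item 3) = 0.23 × 1.66 × 1.42 = 0.5422
  σ(Item 1,Item 4) = 0.26 × 1.66 × 1.03 = 0.4445
  σ(Item 2,Item 3) = 0.25 × 1.38 × 1.42 = 0.4899
  σ(Item 2,Item 4) = 0.12 × 1.38 × 1.03 = 0.1706
  σ(Item 3,Item 4) = 0.26 × 1.42 × 1.03 = 0.3803
σ²_T = Σσ²ᵢ + 2·Σσ_ij = 7.7373 + 2 × 2.2108 = 12.1589
α = (4/3)·(1 − 7.7373/12.1589) = 0.485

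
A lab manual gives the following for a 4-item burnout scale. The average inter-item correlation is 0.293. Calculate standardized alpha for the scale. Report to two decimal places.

standardized alpha = 0.62

Standardized α = k·r̄ / (1 + (k−1)·r̄) = 4 × 0.293 / (1 + 3 × 0.293)
  = 1.1720 / 1.8790 = 0.62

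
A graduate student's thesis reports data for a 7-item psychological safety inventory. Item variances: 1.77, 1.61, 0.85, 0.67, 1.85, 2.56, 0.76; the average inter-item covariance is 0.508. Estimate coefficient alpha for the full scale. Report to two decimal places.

coefficient alpha = 0.79

ΣVar(i) = 1.77 + 1.61 + 0.85 + 0.67 + 1.85 + 2.56 + 0.76 = 10.07
Sum of the 21 distinct covariances = 21 × 0.508 = 10.668
σ²_total = ΣVar(i) + 2·Σcov = 10.07 + 2 × 10.668 = 31.406
α = (7/6)·(1 − 10.07/31.406) = 0.79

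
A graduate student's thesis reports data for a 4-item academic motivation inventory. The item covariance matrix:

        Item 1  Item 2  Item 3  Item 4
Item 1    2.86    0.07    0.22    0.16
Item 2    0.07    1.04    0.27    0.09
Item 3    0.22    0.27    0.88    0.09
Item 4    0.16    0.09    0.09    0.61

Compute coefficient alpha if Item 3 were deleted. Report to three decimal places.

α = 0.186

Remaining items: Item 1, Item 2, Item 4 (k = 3).
Σσᵢ² = 2.86 + 1.04 + 0.61 = 4.51
total variance = 4.51 + 2 × 0.32 = 5.15
α (item deleted) = (3/2)·(1 − 4.51/5.15) = 0.186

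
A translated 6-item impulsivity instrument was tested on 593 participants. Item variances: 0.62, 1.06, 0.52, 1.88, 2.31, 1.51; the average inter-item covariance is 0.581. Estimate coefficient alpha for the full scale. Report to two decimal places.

coefficient alpha = 0.83

Σσᵢ² = 0.62 + 1.06 + 0.52 + 1.88 + 2.31 + 1.51 = 7.90
Sum of the 15 distinct covariances = 15 × 0.581 = 8.715
Var(T) = Σσᵢ² + 2·Σcov = 7.90 + 2 × 8.715 = 25.330
α = (6/5)·(1 − 7.90/25.330) = 0.83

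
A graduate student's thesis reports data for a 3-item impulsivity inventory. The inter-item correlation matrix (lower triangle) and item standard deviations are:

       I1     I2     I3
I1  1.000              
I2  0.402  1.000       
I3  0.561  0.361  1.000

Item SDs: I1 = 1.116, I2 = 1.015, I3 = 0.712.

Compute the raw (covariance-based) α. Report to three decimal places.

Σσ²ᵢ = 1.116² + 1.015² + 0.712² = 2.7826
Covariances σ_ij = r_ij · s_i · s_j:
  σ(I1,I2) = 0.402 × 1.116 × 1.015 = 0.4554
  σ(I1,I3) = 0.561 × 1.116 × 0.712 = 0.4458
  σ(I2,I3) = 0.361 × 1.015 × 0.712 = 0.2609
σ²_T = Σσ²ᵢ + 2·Σσ_ij = 2.7826 + 2 × 1.1621 = 5.1068
α = (3/2)·(1 − 2.7826/5.1068) = 0.683

α = 0.683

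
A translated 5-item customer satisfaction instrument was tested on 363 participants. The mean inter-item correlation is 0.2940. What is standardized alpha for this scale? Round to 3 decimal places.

α = 0.676

Standardized α = k·r̄ / (1 + (k−1)·r̄) = 5 × 0.2940 / (1 + 4 × 0.2940)
  = 1.4700 / 2.1760 = 0.676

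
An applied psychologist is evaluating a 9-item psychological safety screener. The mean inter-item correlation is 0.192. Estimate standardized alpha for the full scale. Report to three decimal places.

standardized alpha = 0.681

Standardized α = k·r̄ / (1 + (k−1)·r̄) = 9 × 0.192 / (1 + 8 × 0.192)
  = 1.7280 / 2.5360 = 0.681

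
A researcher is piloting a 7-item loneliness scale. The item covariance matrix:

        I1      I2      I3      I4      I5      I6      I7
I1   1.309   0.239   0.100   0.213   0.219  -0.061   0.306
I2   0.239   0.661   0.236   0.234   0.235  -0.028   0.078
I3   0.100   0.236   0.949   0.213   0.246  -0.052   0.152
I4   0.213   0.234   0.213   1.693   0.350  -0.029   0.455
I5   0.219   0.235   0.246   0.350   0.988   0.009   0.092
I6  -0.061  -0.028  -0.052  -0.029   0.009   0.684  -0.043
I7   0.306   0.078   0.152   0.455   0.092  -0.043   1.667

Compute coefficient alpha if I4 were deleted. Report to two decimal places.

coefficient alpha = 0.43

Remaining items: I1, I2, I3, I5, I6, I7 (k = 6).
ΣVar(i) = 1.309 + 0.661 + 0.949 + 0.988 + 0.684 + 1.667 = 6.258
σ²_T = 6.258 + 2 × 1.728 = 9.714
α (item deleted) = (6/5)·(1 − 6.258/9.714) = 0.43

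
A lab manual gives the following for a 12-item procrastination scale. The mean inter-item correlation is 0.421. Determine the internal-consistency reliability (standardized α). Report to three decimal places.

Standardized α = k·r̄ / (1 + (k−1)·r̄) = 12 × 0.421 / (1 + 11 × 0.421)
  = 5.0520 / 5.6310 = 0.897

α = 0.897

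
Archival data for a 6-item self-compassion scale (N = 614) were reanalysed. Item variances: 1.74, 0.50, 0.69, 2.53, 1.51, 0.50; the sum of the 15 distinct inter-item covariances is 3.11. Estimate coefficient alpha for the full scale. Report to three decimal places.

coefficient alpha = 0.545

Σσᵢ² = 1.74 + 0.50 + 0.69 + 2.53 + 1.51 + 0.50 = 7.47
Sum of distinct covariances = 3.11
σ²_T = Σσᵢ² + 2·Σcov = 7.47 + 2 × 3.11 = 13.69
α = (6/5)·(1 − 7.47/13.69) = 0.545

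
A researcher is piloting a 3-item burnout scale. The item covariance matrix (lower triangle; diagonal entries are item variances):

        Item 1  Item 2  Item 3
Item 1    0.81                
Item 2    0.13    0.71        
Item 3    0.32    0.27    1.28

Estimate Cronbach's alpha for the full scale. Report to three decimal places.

sum of item variances = 0.81 + 0.71 + 1.28 = 2.80
Σ_{i<j} σ_ij = 0.72
σ²_total = 2.80 + 2 × 0.72 = 4.24
α = (k/(k−1))·(1 − sum of item variances/σ²_total) = (3/2)·(1 − 2.80/4.24) = 0.509

Cronbach's alpha = 0.509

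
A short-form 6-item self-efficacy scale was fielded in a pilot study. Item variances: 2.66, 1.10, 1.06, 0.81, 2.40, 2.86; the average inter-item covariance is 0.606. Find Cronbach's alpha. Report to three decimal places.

Cronbach's alpha = 0.750

ΣVar(i) = 2.66 + 1.10 + 1.06 + 0.81 + 2.40 + 2.86 = 10.89
Sum of the 15 distinct covariances = 15 × 0.606 = 9.090
σ²_total = ΣVar(i) + 2·Σcov = 10.89 + 2 × 9.090 = 29.070
α = (6/5)·(1 − 10.89/29.070) = 0.750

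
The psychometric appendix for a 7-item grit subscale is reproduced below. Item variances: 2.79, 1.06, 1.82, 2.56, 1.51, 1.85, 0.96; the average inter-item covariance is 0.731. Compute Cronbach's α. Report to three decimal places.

α = 0.828

Σσᵢ² = 2.79 + 1.06 + 1.82 + 2.56 + 1.51 + 1.85 + 0.96 = 12.55
Sum of the 21 distinct covariances = 21 × 0.731 = 15.351
σ²_T = Σσᵢ² + 2·Σcov = 12.55 + 2 × 15.351 = 43.252
α = (7/6)·(1 − 12.55/43.252) = 0.828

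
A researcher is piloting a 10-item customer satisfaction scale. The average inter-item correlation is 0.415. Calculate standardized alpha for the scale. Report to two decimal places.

Standardized α = k·r̄ / (1 + (k−1)·r̄) = 10 × 0.415 / (1 + 9 × 0.415)
  = 4.1500 / 4.7350 = 0.88

α = 0.88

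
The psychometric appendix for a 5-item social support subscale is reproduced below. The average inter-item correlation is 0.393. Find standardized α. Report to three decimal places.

Standardized α = k·r̄ / (1 + (k−1)·r̄) = 5 × 0.393 / (1 + 4 × 0.393)
  = 1.9650 / 2.5720 = 0.764

α = 0.764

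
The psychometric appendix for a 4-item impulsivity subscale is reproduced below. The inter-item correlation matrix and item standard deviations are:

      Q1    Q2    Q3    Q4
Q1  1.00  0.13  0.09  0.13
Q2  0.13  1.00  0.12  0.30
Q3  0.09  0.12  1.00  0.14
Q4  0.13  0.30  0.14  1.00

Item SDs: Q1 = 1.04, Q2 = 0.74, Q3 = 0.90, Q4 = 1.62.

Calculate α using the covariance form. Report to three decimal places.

α = 0.390

Σσ²ᵢ = 1.04² + 0.74² + 0.90² + 1.62² = 5.0636
Covariances σ_ij = r_ij · s_i · s_j:
  σ(Q1,Q2) = 0.13 × 1.04 × 0.74 = 0.1000
  σ(Q1,Q3) = 0.09 × 1.04 × 0.90 = 0.0842
  σ(Q1,Q4) = 0.13 × 1.04 × 1.62 = 0.2190
  σ(Q2,Q3) = 0.12 × 0.74 × 0.90 = 0.0799
  σ(Q2,Q4) = 0.30 × 0.74 × 1.62 = 0.3596
  σ(Q3,Q4) = 0.14 × 0.90 × 1.62 = 0.2041
σ²_T = Σσ²ᵢ + 2·Σσ_ij = 5.0636 + 2 × 1.0468 = 7.1572
α = (4/3)·(1 − 5.0636/7.1572) = 0.390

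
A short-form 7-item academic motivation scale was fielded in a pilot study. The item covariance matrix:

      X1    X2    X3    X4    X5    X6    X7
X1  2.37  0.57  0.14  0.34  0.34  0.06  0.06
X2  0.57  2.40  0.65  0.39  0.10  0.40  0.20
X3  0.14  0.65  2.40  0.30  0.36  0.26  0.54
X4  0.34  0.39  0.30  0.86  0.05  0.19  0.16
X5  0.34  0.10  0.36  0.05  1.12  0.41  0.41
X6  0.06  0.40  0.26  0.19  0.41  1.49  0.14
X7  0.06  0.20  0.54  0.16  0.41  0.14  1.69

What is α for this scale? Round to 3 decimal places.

α = 0.579

Σσᵢ² = 2.37 + 2.40 + 2.40 + 0.86 + 1.12 + 1.49 + 1.69 = 12.33
Sum of the distinct covariances = 6.07
total variance = 12.33 + 2 × 6.07 = 24.47
α = (k/(k−1))·(1 − Σσᵢ²/total variance) = (7/6)·(1 − 12.33/24.47) = 0.579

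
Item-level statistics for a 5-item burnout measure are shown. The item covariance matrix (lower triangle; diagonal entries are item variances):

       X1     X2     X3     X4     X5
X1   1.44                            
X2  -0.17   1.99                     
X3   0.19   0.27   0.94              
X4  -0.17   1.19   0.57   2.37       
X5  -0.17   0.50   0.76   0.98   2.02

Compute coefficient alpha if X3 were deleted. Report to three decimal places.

Remaining items: X1, X2, X4, X5 (k = 4).
Σσ²ᵢ = 1.44 + 1.99 + 2.37 + 2.02 = 7.82
σ²_T = 7.82 + 2 × 2.16 = 12.14
α (item deleted) = (4/3)·(1 − 7.82/12.14) = 0.474

α = 0.474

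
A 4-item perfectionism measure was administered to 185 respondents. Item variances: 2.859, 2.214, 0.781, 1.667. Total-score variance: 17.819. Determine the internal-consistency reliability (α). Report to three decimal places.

α = 0.771

Σσ²ᵢ = 2.859 + 2.214 + 0.781 + 1.667 = 7.521
α = (k/(k−1))·(1 − Σσ²ᵢ/σ²_total) = (4/3)·(1 − 7.521/17.819) = 0.771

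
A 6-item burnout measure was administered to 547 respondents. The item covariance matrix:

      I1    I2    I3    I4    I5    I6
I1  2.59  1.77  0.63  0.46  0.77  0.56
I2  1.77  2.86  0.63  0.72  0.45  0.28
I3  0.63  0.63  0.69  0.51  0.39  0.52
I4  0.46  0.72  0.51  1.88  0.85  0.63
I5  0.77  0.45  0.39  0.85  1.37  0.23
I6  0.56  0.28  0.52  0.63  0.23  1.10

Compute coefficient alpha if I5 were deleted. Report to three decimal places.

Remaining items: I1, I2, I3, I4, I6 (k = 5).
Σσ²ᵢ = 2.59 + 2.86 + 0.69 + 1.88 + 1.10 = 9.12
total variance = 9.12 + 2 × 6.71 = 22.54
α (item deleted) = (5/4)·(1 − 9.12/22.54) = 0.744

coefficient alpha = 0.744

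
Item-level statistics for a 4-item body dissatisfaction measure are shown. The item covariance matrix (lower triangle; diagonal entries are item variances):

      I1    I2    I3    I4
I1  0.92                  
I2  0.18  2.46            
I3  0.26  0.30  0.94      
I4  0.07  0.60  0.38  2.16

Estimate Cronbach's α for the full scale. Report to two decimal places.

ΣVar(i) = 0.92 + 2.46 + 0.94 + 2.16 = 6.48
Sum of off-diagonal covariances = 1.79
Var(T) = 6.48 + 2 × 1.79 = 10.06
α = (k/(k−1))·(1 − ΣVar(i)/Var(T)) = (4/3)·(1 − 6.48/10.06) = 0.47

α = 0.47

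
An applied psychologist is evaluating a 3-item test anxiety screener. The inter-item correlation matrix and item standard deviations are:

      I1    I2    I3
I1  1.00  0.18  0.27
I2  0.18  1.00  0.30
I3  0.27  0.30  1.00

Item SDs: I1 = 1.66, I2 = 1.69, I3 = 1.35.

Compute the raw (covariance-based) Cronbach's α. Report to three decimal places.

Σσ²ᵢ = 1.66² + 1.69² + 1.35² = 7.4342
Covariances σ_ij = r_ij · s_i · s_j:
  σ(I1,I2) = 0.18 × 1.66 × 1.69 = 0.5050
  σ(I1,I3) = 0.27 × 1.66 × 1.35 = 0.6051
  σ(I2,I3) = 0.30 × 1.69 × 1.35 = 0.6845
σ²_T = Σσ²ᵢ + 2·Σσ_ij = 7.4342 + 2 × 1.7946 = 11.0234
α = (3/2)·(1 − 7.4342/11.0234) = 0.488

α = 0.488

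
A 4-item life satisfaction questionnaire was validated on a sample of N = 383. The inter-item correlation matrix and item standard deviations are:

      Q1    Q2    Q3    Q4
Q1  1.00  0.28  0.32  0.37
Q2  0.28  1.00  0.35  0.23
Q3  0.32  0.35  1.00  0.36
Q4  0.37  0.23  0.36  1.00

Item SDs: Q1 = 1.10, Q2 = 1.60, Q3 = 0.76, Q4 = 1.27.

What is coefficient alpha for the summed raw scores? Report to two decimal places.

coefficient alpha = 0.61

Σσ²ᵢ = 1.10² + 1.60² + 0.76² + 1.27² = 5.9605
Covariances σ_ij = r_ij · s_i · s_j:
  σ(Q1,Q2) = 0.28 × 1.10 × 1.60 = 0.4928
  σ(Q1,Q3) = 0.32 × 1.10 × 0.76 = 0.2675
  σ(Q1,Q4) = 0.37 × 1.10 × 1.27 = 0.5169
  σ(Q2,Q3) = 0.35 × 1.60 × 0.76 = 0.4256
  σ(Q2,Q4) = 0.23 × 1.60 × 1.27 = 0.4674
  σ(Q3,Q4) = 0.36 × 0.76 × 1.27 = 0.3475
σ²_T = Σσ²ᵢ + 2·Σσ_ij = 5.9605 + 2 × 2.5177 = 10.9959
α = (4/3)·(1 − 5.9605/10.9959) = 0.61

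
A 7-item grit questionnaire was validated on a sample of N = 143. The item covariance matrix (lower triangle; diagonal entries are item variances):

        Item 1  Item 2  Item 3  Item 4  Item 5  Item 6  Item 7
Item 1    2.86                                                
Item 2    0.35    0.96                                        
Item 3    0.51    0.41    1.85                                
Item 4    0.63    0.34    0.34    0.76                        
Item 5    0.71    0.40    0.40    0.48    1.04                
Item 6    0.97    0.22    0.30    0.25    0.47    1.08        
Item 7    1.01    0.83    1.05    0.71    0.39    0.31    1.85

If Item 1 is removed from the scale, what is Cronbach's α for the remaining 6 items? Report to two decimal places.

Remaining items: Item 2, Item 3, Item 4, Item 5, Item 6, Item 7 (k = 6).
Σσᵢ² = 0.96 + 1.85 + 0.76 + 1.04 + 1.08 + 1.85 = 7.54
Var(T) = 7.54 + 2 × 6.90 = 21.34
α (item deleted) = (6/5)·(1 − 7.54/21.34) = 0.78

α = 0.78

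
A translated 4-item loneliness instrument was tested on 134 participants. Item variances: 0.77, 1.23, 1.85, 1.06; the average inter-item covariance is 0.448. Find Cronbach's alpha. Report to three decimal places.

α = 0.697

Σσ²ᵢ = 0.77 + 1.23 + 1.85 + 1.06 = 4.91
Sum of the 6 distinct covariances = 6 × 0.448 = 2.688
σ²_T = Σσ²ᵢ + 2·Σcov = 4.91 + 2 × 2.688 = 10.286
α = (4/3)·(1 − 4.91/10.286) = 0.697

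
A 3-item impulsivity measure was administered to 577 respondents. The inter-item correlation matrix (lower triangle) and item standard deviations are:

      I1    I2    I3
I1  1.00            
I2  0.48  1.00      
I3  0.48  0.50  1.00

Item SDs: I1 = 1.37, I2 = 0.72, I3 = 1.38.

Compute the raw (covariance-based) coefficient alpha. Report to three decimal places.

Σσ²ᵢ = 1.37² + 0.72² + 1.38² = 4.2997
Covariances σ_ij = r_ij · s_i · s_j:
  σ(I1,I2) = 0.48 × 1.37 × 0.72 = 0.4735
  σ(I1,I3) = 0.48 × 1.37 × 1.38 = 0.9075
  σ(I2,I3) = 0.50 × 0.72 × 1.38 = 0.4968
σ²_T = Σσ²ᵢ + 2·Σσ_ij = 4.2997 + 2 × 1.8778 = 8.0553
α = (3/2)·(1 − 4.2997/8.0553) = 0.699

α = 0.699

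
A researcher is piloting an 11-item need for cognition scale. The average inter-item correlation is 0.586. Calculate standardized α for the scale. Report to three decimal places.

Standardized α = k·r̄ / (1 + (k−1)·r̄) = 11 × 0.586 / (1 + 10 × 0.586)
  = 6.4460 / 6.8600 = 0.940

standardized α = 0.940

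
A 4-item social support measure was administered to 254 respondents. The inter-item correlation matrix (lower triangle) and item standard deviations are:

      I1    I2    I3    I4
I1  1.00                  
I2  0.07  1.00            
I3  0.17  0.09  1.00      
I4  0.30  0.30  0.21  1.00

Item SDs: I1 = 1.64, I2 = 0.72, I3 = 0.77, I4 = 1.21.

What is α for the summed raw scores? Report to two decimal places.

α = 0.46

Σσ²ᵢ = 1.64² + 0.72² + 0.77² + 1.21² = 5.2650
Covariances σ_ij = r_ij · s_i · s_j:
  σ(I1,I2) = 0.07 × 1.64 × 0.72 = 0.0827
  σ(I1,I3) = 0.17 × 1.64 × 0.77 = 0.2147
  σ(I1,I4) = 0.30 × 1.64 × 1.21 = 0.5953
  σ(I2,I3) = 0.09 × 0.72 × 0.77 = 0.0499
  σ(I2,I4) = 0.30 × 0.72 × 1.21 = 0.2614
  σ(I3,I4) = 0.21 × 0.77 × 1.21 = 0.1957
σ²_T = Σσ²ᵢ + 2·Σσ_ij = 5.2650 + 2 × 1.3997 = 8.0644
α = (4/3)·(1 − 5.2650/8.0644) = 0.46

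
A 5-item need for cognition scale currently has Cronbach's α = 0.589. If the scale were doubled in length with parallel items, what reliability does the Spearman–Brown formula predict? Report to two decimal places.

Length factor m = 2
α' = m·α / (1 + (m−1)·α)
   = 2 × 0.589 / (1 + (2 − 1) × 0.589)
   = 1.1780 / 1.5890 = 0.74

predicted reliability = 0.74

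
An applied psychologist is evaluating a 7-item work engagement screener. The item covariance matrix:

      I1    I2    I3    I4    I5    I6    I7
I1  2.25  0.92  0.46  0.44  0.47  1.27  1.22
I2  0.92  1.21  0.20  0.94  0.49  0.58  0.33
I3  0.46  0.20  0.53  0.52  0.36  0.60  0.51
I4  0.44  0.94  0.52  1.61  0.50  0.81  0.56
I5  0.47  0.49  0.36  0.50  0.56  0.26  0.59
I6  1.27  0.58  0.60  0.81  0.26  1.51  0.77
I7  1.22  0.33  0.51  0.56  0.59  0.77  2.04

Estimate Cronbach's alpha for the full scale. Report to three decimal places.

Cronbach's alpha = 0.846

sum of item variances = 2.25 + 1.21 + 0.53 + 1.61 + 0.56 + 1.51 + 2.04 = 9.71
Sum of off-diagonal covariances = 12.80
Var(T) = 9.71 + 2 × 12.80 = 35.31
α = (k/(k−1))·(1 − sum of item variances/Var(T)) = (7/6)·(1 − 9.71/35.31) = 0.846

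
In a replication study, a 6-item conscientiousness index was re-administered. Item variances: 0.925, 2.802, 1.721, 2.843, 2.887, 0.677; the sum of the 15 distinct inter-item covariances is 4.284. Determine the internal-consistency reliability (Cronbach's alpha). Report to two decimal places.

sum of item variances = 0.925 + 2.802 + 1.721 + 2.843 + 2.887 + 0.677 = 11.855
Sum of distinct covariances = 4.284
Var(T) = sum of item variances + 2·Σcov = 11.855 + 2 × 4.284 = 20.423
α = (6/5)·(1 − 11.855/20.423) = 0.50

Cronbach's alpha = 0.50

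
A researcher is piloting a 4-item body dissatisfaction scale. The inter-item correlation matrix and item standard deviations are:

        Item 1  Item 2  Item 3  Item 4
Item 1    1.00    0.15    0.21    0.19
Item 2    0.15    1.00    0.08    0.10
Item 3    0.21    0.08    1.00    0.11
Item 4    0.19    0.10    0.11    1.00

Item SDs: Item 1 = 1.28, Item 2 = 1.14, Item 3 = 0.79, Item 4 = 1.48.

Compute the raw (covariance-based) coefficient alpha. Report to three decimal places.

Σσ²ᵢ = 1.28² + 1.14² + 0.79² + 1.48² = 5.7525
Covariances σ_ij = r_ij · s_i · s_j:
  σ(Item 1,Item 2) = 0.15 × 1.28 × 1.14 = 0.2189
  σ(Item 1,Item 3) = 0.21 × 1.28 × 0.79 = 0.2124
  σ(Item 1,Item 4) = 0.19 × 1.28 × 1.48 = 0.3599
  σ(Item 2,Item 3) = 0.08 × 1.14 × 0.79 = 0.0720
  σ(Item 2,Item 4) = 0.10 × 1.14 × 1.48 = 0.1687
  σ(Item 3,Item 4) = 0.11 × 0.79 × 1.48 = 0.1286
σ²_T = Σσ²ᵢ + 2·Σσ_ij = 5.7525 + 2 × 1.1605 = 8.0735
α = (4/3)·(1 − 5.7525/8.0735) = 0.383

coefficient alpha = 0.383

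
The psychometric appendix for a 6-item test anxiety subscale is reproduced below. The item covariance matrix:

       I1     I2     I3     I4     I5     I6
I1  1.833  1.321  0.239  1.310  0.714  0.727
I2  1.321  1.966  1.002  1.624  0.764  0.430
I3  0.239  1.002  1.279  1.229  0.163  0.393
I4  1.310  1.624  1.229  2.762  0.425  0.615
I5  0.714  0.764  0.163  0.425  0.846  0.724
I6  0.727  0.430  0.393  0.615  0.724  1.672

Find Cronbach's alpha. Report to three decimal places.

Σσ²ᵢ = 1.833 + 1.966 + 1.279 + 2.762 + 0.846 + 1.672 = 10.358
Σ_{i<j} σ_ij = 11.680
Var(T) = 10.358 + 2 × 11.680 = 33.718
α = (k/(k−1))·(1 − Σσ²ᵢ/Var(T)) = (6/5)·(1 − 10.358/33.718) = 0.831

Cronbach's alpha = 0.831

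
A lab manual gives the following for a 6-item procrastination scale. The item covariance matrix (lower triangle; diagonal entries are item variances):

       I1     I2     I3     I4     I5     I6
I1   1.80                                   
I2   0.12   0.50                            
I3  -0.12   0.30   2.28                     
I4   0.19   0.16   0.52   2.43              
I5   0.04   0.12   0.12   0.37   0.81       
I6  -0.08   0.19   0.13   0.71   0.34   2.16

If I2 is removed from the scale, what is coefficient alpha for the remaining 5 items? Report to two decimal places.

α = 0.40

Remaining items: I1, I3, I4, I5, I6 (k = 5).
Σσ²ᵢ = 1.80 + 2.28 + 2.43 + 0.81 + 2.16 = 9.48
σ²_total = 9.48 + 2 × 2.22 = 13.92
α (item deleted) = (5/4)·(1 − 9.48/13.92) = 0.40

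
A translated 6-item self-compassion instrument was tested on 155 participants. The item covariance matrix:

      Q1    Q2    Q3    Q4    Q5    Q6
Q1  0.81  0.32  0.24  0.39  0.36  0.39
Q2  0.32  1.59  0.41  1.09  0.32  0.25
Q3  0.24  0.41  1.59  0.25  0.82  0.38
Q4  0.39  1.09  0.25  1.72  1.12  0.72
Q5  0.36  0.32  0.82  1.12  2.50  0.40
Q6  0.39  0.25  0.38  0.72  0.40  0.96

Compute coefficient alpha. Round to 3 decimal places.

Σσ²ᵢ = 0.81 + 1.59 + 1.59 + 1.72 + 2.50 + 0.96 = 9.17
Sum of off-diagonal covariances = 7.46
Var(T) = 9.17 + 2 × 7.46 = 24.09
α = (k/(k−1))·(1 − Σσ²ᵢ/Var(T)) = (6/5)·(1 − 9.17/24.09) = 0.743

coefficient alpha = 0.743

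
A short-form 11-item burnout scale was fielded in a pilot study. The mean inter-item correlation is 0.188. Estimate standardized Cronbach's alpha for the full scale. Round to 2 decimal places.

Standardized α = k·r̄ / (1 + (k−1)·r̄) = 11 × 0.188 / (1 + 10 × 0.188)
  = 2.0680 / 2.8800 = 0.72

standardized Cronbach's alpha = 0.72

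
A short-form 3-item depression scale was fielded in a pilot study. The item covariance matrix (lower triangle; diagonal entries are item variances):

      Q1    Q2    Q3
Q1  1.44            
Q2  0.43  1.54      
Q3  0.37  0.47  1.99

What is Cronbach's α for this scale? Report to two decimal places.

α = 0.51

Σσᵢ² = 1.44 + 1.54 + 1.99 = 4.97
Σ_{i<j} σ_ij = 1.27
σ²_T = 4.97 + 2 × 1.27 = 7.51
α = (k/(k−1))·(1 − Σσᵢ²/σ²_T) = (3/2)·(1 − 4.97/7.51) = 0.51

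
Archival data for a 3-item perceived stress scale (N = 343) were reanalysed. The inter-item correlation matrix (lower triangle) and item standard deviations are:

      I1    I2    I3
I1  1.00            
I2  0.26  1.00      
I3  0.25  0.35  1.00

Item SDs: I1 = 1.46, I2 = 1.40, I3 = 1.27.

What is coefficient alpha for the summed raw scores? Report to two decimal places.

coefficient alpha = 0.54

Σσ²ᵢ = 1.46² + 1.40² + 1.27² = 5.7045
Covariances σ_ij = r_ij · s_i · s_j:
  σ(I1,I2) = 0.26 × 1.46 × 1.40 = 0.5314
  σ(I1,I3) = 0.25 × 1.46 × 1.27 = 0.4636
  σ(I2,I3) = 0.35 × 1.40 × 1.27 = 0.6223
σ²_T = Σσ²ᵢ + 2·Σσ_ij = 5.7045 + 2 × 1.6173 = 8.9391
α = (3/2)·(1 − 5.7045/8.9391) = 0.54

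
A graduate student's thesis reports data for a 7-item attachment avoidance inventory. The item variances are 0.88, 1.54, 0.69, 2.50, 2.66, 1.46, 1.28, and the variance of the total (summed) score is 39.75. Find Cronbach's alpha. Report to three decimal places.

Cronbach's alpha = 0.844

ΣVar(i) = 0.88 + 1.54 + 0.69 + 2.50 + 2.66 + 1.46 + 1.28 = 11.01
α = (k/(k−1))·(1 − ΣVar(i)/total variance) = (7/6)·(1 − 11.01/39.75) = 0.844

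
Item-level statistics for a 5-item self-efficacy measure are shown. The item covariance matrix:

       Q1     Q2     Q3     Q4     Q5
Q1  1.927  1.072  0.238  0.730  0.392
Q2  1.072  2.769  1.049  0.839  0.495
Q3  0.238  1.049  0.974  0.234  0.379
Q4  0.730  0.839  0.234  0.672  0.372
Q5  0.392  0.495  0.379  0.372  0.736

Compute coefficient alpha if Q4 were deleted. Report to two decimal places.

α = 0.71

Remaining items: Q1, Q2, Q3, Q5 (k = 4).
Σσ²ᵢ = 1.927 + 2.769 + 0.974 + 0.736 = 6.406
σ²_T = 6.406 + 2 × 3.625 = 13.656
α (item deleted) = (4/3)·(1 − 6.406/13.656) = 0.71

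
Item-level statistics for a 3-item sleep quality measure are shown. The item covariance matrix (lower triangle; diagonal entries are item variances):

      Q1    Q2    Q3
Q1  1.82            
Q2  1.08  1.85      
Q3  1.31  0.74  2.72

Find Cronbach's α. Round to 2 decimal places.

α = 0.74

Σσᵢ² = 1.82 + 1.85 + 2.72 = 6.39
Σ_{i<j} σ_ij = 3.13
total variance = 6.39 + 2 × 3.13 = 12.65
α = (k/(k−1))·(1 − Σσᵢ²/total variance) = (3/2)·(1 − 6.39/12.65) = 0.74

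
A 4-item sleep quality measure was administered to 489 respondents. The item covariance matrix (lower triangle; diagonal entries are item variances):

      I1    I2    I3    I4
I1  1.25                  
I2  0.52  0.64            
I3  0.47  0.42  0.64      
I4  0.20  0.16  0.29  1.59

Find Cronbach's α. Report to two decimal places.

Cronbach's α = 0.67

Σσ²ᵢ = 1.25 + 0.64 + 0.64 + 1.59 = 4.12
Sum of the distinct covariances = 2.06
Var(T) = 4.12 + 2 × 2.06 = 8.24
α = (k/(k−1))·(1 − Σσ²ᵢ/Var(T)) = (4/3)·(1 − 4.12/8.24) = 0.67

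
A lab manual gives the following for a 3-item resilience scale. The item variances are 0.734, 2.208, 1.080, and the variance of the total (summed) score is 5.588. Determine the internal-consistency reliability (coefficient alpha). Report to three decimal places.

Σσᵢ² = 0.734 + 2.208 + 1.080 = 4.022
α = (k/(k−1))·(1 − Σσᵢ²/Var(T)) = (3/2)·(1 − 4.022/5.588) = 0.420

coefficient alpha = 0.420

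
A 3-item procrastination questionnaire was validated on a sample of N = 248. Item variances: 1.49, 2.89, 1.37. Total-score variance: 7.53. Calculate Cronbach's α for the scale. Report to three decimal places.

ΣVar(i) = 1.49 + 2.89 + 1.37 = 5.75
α = (k/(k−1))·(1 − ΣVar(i)/σ²_T) = (3/2)·(1 − 5.75/7.53) = 0.355

Cronbach's α = 0.355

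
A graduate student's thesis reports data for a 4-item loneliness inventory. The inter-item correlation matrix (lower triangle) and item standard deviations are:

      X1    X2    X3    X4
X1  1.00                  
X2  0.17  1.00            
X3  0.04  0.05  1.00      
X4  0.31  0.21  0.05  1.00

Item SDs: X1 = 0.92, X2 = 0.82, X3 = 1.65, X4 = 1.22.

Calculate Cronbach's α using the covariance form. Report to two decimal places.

Σσ²ᵢ = 0.92² + 0.82² + 1.65² + 1.22² = 5.7297
Covariances σ_ij = r_ij · s_i · s_j:
  σ(X1,X2) = 0.17 × 0.92 × 0.82 = 0.1282
  σ(X1,X3) = 0.04 × 0.92 × 1.65 = 0.0607
  σ(X1,X4) = 0.31 × 0.92 × 1.22 = 0.3479
  σ(X2,X3) = 0.05 × 0.82 × 1.65 = 0.0677
  σ(X2,X4) = 0.21 × 0.82 × 1.22 = 0.2101
  σ(X3,X4) = 0.05 × 1.65 × 1.22 = 0.1007
σ²_T = Σσ²ᵢ + 2·Σσ_ij = 5.7297 + 2 × 0.9153 = 7.5603
α = (4/3)·(1 − 5.7297/7.5603) = 0.32

α = 0.32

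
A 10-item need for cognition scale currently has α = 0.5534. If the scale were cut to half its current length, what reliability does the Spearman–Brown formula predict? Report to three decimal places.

Length factor m = 1/2
α' = m·α / (1 − (1−m)·α)
   = 1/2 × 0.5534 / (1 − (1 − 1/2) × 0.5534)
   = 0.2767 / 0.7233 = 0.383

predicted reliability = 0.383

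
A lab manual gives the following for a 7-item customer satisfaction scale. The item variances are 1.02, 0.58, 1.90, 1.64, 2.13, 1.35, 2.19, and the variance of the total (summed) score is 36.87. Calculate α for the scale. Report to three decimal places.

α = 0.825

Σσᵢ² = 1.02 + 0.58 + 1.90 + 1.64 + 2.13 + 1.35 + 2.19 = 10.81
α = (k/(k−1))·(1 − Σσᵢ²/total variance) = (7/6)·(1 − 10.81/36.87) = 0.825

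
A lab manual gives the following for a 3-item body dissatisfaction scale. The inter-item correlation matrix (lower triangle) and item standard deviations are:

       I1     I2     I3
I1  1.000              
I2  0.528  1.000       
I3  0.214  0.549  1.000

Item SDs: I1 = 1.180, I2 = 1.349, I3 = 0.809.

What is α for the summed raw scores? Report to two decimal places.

α = 0.69

Σσ²ᵢ = 1.180² + 1.349² + 0.809² = 3.8667
Covariances σ_ij = r_ij · s_i · s_j:
  σ(I1,I2) = 0.528 × 1.180 × 1.349 = 0.8405
  σ(I1,I3) = 0.214 × 1.180 × 0.809 = 0.2043
  σ(I2,I3) = 0.549 × 1.349 × 0.809 = 0.5991
σ²_T = Σσ²ᵢ + 2·Σσ_ij = 3.8667 + 2 × 1.6439 = 7.1545
α = (3/2)·(1 − 3.8667/7.1545) = 0.69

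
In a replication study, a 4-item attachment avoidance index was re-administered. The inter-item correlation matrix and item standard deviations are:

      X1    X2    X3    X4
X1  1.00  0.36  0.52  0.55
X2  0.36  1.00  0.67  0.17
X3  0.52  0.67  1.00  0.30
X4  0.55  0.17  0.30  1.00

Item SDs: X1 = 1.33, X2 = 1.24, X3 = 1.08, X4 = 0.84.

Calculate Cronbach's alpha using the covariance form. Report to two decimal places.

Σσ²ᵢ = 1.33² + 1.24² + 1.08² + 0.84² = 5.1785
Covariances σ_ij = r_ij · s_i · s_j:
  σ(X1,X2) = 0.36 × 1.33 × 1.24 = 0.5937
  σ(X1,X3) = 0.52 × 1.33 × 1.08 = 0.7469
  σ(X1,X4) = 0.55 × 1.33 × 0.84 = 0.6145
  σ(X2,X3) = 0.67 × 1.24 × 1.08 = 0.8973
  σ(X2,X4) = 0.17 × 1.24 × 0.84 = 0.1771
  σ(X3,X4) = 0.30 × 1.08 × 0.84 = 0.2722
σ²_T = Σσ²ᵢ + 2·Σσ_ij = 5.1785 + 2 × 3.3017 = 11.7819
α = (4/3)·(1 − 5.1785/11.7819) = 0.75

Cronbach's alpha = 0.75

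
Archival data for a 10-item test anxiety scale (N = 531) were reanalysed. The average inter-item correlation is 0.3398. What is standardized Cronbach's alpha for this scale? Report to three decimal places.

standardized Cronbach's alpha = 0.837

Standardized α = k·r̄ / (1 + (k−1)·r̄) = 10 × 0.3398 / (1 + 9 × 0.3398)
  = 3.3980 / 4.0582 = 0.837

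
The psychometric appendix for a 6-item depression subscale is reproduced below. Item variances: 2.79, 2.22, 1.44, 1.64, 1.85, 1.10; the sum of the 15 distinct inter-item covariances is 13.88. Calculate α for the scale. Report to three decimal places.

Σσᵢ² = 2.79 + 2.22 + 1.44 + 1.64 + 1.85 + 1.10 = 11.04
Sum of distinct covariances = 13.88
σ²_T = Σσᵢ² + 2·Σcov = 11.04 + 2 × 13.88 = 38.80
α = (6/5)·(1 − 11.04/38.80) = 0.859

α = 0.859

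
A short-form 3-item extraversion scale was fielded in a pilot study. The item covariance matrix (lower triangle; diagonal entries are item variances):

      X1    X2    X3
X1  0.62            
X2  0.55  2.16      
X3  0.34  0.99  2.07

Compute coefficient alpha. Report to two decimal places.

sum of item variances = 0.62 + 2.16 + 2.07 = 4.85
Sum of the distinct covariances = 1.88
total variance = 4.85 + 2 × 1.88 = 8.61
α = (k/(k−1))·(1 − sum of item variances/total variance) = (3/2)·(1 − 4.85/8.61) = 0.66

coefficient alpha = 0.66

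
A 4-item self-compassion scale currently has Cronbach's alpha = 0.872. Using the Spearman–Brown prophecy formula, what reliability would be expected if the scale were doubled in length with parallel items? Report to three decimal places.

Length factor m = 2
α' = m·α / (1 + (m−1)·α)
   = 2 × 0.872 / (1 + (2 − 1) × 0.872)
   = 1.7440 / 1.8720 = 0.932

predicted reliability = 0.932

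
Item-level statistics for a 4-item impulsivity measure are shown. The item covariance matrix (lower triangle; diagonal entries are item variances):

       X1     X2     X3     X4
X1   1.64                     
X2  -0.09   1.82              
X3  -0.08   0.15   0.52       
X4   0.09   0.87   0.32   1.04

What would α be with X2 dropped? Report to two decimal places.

Remaining items: X1, X3, X4 (k = 3).
Σσᵢ² = 1.64 + 0.52 + 1.04 = 3.20
total variance = 3.20 + 2 × 0.33 = 3.86
α (item deleted) = (3/2)·(1 − 3.20/3.86) = 0.26

α = 0.26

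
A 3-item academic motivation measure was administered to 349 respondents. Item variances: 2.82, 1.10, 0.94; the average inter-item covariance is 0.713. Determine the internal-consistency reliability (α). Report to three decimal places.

Σσᵢ² = 2.82 + 1.10 + 0.94 = 4.86
Sum of the 3 distinct covariances = 3 × 0.713 = 2.139
σ²_T = Σσᵢ² + 2·Σcov = 4.86 + 2 × 2.139 = 9.138
α = (3/2)·(1 − 4.86/9.138) = 0.702

α = 0.702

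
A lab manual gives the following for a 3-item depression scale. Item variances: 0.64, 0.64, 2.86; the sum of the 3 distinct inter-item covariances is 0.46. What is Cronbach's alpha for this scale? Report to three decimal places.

Cronbach's alpha = 0.273

Σσᵢ² = 0.64 + 0.64 + 2.86 = 4.14
Sum of distinct covariances = 0.46
σ²_T = Σσᵢ² + 2·Σcov = 4.14 + 2 × 0.46 = 5.06
α = (3/2)·(1 − 4.14/5.06) = 0.273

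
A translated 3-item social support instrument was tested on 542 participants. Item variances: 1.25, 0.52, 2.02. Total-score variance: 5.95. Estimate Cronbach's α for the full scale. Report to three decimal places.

Σσ²ᵢ = 1.25 + 0.52 + 2.02 = 3.79
α = (k/(k−1))·(1 − Σσ²ᵢ/Var(T)) = (3/2)·(1 − 3.79/5.95) = 0.545

α = 0.545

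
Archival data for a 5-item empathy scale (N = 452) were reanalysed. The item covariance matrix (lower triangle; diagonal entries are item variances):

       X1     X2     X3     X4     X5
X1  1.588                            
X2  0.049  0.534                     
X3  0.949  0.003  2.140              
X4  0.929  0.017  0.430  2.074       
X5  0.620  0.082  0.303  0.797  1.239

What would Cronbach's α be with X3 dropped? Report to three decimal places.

Remaining items: X1, X2, X4, X5 (k = 4).
Σσ²ᵢ = 1.588 + 0.534 + 2.074 + 1.239 = 5.435
Var(T) = 5.435 + 2 × 2.494 = 10.423
α (item deleted) = (4/3)·(1 − 5.435/10.423) = 0.638

α = 0.638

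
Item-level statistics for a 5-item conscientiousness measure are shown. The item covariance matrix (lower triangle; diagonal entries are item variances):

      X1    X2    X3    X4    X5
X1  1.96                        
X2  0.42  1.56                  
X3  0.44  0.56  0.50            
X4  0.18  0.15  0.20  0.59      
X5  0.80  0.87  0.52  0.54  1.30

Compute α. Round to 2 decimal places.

α = 0.77

Σσ²ᵢ = 1.96 + 1.56 + 0.50 + 0.59 + 1.30 = 5.91
Sum of the distinct covariances = 4.68
σ²_total = 5.91 + 2 × 4.68 = 15.27
α = (k/(k−1))·(1 − Σσ²ᵢ/σ²_total) = (5/4)·(1 − 5.91/15.27) = 0.77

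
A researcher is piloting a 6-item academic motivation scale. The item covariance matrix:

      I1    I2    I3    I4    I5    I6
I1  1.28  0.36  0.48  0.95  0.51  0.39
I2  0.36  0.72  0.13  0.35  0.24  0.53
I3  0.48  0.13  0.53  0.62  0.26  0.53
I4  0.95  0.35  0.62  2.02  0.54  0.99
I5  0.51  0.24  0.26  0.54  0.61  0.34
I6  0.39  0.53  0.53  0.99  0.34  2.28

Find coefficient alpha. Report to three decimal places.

ΣVar(i) = 1.28 + 0.72 + 0.53 + 2.02 + 0.61 + 2.28 = 7.44
Sum of the distinct covariances = 7.22
σ²_total = 7.44 + 2 × 7.22 = 21.88
α = (k/(k−1))·(1 − ΣVar(i)/σ²_total) = (6/5)·(1 − 7.44/21.88) = 0.792

α = 0.792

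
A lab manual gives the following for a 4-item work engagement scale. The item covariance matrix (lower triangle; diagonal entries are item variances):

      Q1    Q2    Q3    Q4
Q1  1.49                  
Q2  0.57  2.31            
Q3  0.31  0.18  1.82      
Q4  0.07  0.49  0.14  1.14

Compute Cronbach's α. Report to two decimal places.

ΣVar(i) = 1.49 + 2.31 + 1.82 + 1.14 = 6.76
Sum of off-diagonal covariances = 1.76
σ²_T = 6.76 + 2 × 1.76 = 10.28
α = (k/(k−1))·(1 − ΣVar(i)/σ²_T) = (4/3)·(1 − 6.76/10.28) = 0.46

Cronbach's α = 0.46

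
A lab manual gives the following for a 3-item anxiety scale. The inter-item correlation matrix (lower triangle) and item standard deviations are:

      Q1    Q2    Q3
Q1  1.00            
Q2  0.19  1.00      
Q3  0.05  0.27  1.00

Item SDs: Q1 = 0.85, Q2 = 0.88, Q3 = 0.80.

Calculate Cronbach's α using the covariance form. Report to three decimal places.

Cronbach's α = 0.383

Σσ²ᵢ = 0.85² + 0.88² + 0.80² = 2.1369
Covariances σ_ij = r_ij · s_i · s_j:
  σ(Q1,Q2) = 0.19 × 0.85 × 0.88 = 0.1421
  σ(Q1,Q3) = 0.05 × 0.85 × 0.80 = 0.0340
  σ(Q2,Q3) = 0.27 × 0.88 × 0.80 = 0.1901
σ²_T = Σσ²ᵢ + 2·Σσ_ij = 2.1369 + 2 × 0.3662 = 2.8693
α = (3/2)·(1 − 2.1369/2.8693) = 0.383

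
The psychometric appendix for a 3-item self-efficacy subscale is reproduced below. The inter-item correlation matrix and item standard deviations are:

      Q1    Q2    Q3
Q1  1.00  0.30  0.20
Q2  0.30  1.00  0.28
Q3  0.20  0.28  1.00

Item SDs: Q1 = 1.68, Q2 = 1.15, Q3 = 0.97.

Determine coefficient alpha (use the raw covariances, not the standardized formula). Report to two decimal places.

coefficient alpha = 0.49

Σσ²ᵢ = 1.68² + 1.15² + 0.97² = 5.0858
Covariances σ_ij = r_ij · s_i · s_j:
  σ(Q1,Q2) = 0.30 × 1.68 × 1.15 = 0.5796
  σ(Q1,Q3) = 0.20 × 1.68 × 0.97 = 0.3259
  σ(Q2,Q3) = 0.28 × 1.15 × 0.97 = 0.3123
σ²_T = Σσ²ᵢ + 2·Σσ_ij = 5.0858 + 2 × 1.2178 = 7.5214
α = (3/2)·(1 − 5.0858/7.5214) = 0.49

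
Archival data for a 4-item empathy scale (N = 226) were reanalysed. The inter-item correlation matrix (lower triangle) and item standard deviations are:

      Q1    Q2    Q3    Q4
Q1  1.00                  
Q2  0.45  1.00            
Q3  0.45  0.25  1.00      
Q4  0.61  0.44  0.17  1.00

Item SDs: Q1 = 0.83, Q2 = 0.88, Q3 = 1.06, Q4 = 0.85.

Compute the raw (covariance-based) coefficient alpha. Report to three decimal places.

α = 0.707

Σσ²ᵢ = 0.83² + 0.88² + 1.06² + 0.85² = 3.3094
Covariances σ_ij = r_ij · s_i · s_j:
  σ(Q1,Q2) = 0.45 × 0.83 × 0.88 = 0.3287
  σ(Q1,Q3) = 0.45 × 0.83 × 1.06 = 0.3959
  σ(Q1,Q4) = 0.61 × 0.83 × 0.85 = 0.4304
  σ(Q2,Q3) = 0.25 × 0.88 × 1.06 = 0.2332
  σ(Q2,Q4) = 0.44 × 0.88 × 0.85 = 0.3291
  σ(Q3,Q4) = 0.17 × 1.06 × 0.85 = 0.1532
σ²_T = Σσ²ᵢ + 2·Σσ_ij = 3.3094 + 2 × 1.8705 = 7.0504
α = (4/3)·(1 − 3.3094/7.0504) = 0.707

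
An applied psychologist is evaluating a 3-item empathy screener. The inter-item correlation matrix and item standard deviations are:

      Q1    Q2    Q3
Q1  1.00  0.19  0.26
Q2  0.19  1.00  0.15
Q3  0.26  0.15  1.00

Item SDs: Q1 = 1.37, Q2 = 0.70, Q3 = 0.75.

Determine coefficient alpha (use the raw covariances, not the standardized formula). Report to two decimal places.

coefficient alpha = 0.40

Σσ²ᵢ = 1.37² + 0.70² + 0.75² = 2.9294
Covariances σ_ij = r_ij · s_i · s_j:
  σ(Q1,Q2) = 0.19 × 1.37 × 0.70 = 0.1822
  σ(Q1,Q3) = 0.26 × 1.37 × 0.75 = 0.2671
  σ(Q2,Q3) = 0.15 × 0.70 × 0.75 = 0.0788
σ²_T = Σσ²ᵢ + 2·Σσ_ij = 2.9294 + 2 × 0.5281 = 3.9856
α = (3/2)·(1 − 2.9294/3.9856) = 0.40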